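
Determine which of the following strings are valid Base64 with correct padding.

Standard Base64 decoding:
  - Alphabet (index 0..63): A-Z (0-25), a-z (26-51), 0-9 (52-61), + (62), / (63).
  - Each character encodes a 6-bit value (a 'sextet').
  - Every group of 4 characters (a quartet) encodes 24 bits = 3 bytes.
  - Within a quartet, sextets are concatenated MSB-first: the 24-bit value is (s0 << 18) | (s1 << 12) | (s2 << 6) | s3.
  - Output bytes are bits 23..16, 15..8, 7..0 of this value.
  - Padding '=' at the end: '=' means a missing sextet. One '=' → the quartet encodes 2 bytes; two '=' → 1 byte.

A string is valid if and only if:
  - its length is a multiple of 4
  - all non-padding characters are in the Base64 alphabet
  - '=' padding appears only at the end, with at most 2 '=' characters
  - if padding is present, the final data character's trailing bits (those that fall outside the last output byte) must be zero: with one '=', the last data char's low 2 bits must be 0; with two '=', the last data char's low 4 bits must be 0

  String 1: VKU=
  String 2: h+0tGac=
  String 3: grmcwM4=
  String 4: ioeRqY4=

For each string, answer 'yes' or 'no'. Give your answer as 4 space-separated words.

String 1: 'VKU=' → valid
String 2: 'h+0tGac=' → valid
String 3: 'grmcwM4=' → valid
String 4: 'ioeRqY4=' → valid

Answer: yes yes yes yes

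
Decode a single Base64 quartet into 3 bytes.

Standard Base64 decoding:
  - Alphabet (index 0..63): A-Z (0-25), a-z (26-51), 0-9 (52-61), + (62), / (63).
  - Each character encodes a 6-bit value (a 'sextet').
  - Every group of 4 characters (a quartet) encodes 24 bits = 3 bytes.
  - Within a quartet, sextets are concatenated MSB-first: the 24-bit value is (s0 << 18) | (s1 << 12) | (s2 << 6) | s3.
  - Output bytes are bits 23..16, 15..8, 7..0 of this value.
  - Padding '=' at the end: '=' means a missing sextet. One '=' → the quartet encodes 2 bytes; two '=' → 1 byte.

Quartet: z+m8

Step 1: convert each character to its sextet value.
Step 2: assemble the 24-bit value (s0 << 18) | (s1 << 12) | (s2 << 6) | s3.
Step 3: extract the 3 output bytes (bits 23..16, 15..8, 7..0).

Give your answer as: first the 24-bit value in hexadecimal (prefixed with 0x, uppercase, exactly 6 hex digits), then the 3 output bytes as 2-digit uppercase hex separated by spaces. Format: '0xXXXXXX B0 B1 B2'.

Answer: 0xCFE9BC CF E9 BC

Derivation:
Sextets: z=51, +=62, m=38, 8=60
24-bit: (51<<18) | (62<<12) | (38<<6) | 60
      = 0xCC0000 | 0x03E000 | 0x000980 | 0x00003C
      = 0xCFE9BC
Bytes: (v>>16)&0xFF=CF, (v>>8)&0xFF=E9, v&0xFF=BC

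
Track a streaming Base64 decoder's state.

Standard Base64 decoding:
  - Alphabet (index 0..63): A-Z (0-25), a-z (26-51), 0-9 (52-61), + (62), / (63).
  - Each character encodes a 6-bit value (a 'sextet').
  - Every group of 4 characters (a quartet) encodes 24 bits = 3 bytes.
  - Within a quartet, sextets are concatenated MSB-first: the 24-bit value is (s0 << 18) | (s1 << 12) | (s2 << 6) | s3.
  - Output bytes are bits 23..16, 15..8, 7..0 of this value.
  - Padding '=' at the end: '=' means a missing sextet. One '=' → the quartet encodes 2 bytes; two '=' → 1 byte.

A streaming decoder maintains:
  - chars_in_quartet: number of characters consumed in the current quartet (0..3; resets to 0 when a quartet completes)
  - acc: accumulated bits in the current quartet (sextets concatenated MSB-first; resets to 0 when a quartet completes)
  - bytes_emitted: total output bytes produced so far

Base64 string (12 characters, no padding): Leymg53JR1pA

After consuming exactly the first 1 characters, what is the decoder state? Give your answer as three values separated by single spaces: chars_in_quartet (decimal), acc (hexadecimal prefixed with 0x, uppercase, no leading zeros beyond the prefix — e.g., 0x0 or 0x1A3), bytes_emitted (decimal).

After char 0 ('L'=11): chars_in_quartet=1 acc=0xB bytes_emitted=0

Answer: 1 0xB 0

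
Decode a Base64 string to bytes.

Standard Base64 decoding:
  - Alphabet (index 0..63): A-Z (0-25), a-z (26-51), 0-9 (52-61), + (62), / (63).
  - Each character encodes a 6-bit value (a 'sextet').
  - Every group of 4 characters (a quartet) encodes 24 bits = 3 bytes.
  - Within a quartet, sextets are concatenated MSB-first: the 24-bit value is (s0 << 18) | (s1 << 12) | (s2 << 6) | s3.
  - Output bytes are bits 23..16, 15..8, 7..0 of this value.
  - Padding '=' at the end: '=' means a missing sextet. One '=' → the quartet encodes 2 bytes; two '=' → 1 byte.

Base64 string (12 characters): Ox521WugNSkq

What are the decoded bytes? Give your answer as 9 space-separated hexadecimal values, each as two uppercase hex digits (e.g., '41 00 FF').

Answer: 3B 1E 76 D5 6B A0 35 29 2A

Derivation:
After char 0 ('O'=14): chars_in_quartet=1 acc=0xE bytes_emitted=0
After char 1 ('x'=49): chars_in_quartet=2 acc=0x3B1 bytes_emitted=0
After char 2 ('5'=57): chars_in_quartet=3 acc=0xEC79 bytes_emitted=0
After char 3 ('2'=54): chars_in_quartet=4 acc=0x3B1E76 -> emit 3B 1E 76, reset; bytes_emitted=3
After char 4 ('1'=53): chars_in_quartet=1 acc=0x35 bytes_emitted=3
After char 5 ('W'=22): chars_in_quartet=2 acc=0xD56 bytes_emitted=3
After char 6 ('u'=46): chars_in_quartet=3 acc=0x355AE bytes_emitted=3
After char 7 ('g'=32): chars_in_quartet=4 acc=0xD56BA0 -> emit D5 6B A0, reset; bytes_emitted=6
After char 8 ('N'=13): chars_in_quartet=1 acc=0xD bytes_emitted=6
After char 9 ('S'=18): chars_in_quartet=2 acc=0x352 bytes_emitted=6
After char 10 ('k'=36): chars_in_quartet=3 acc=0xD4A4 bytes_emitted=6
After char 11 ('q'=42): chars_in_quartet=4 acc=0x35292A -> emit 35 29 2A, reset; bytes_emitted=9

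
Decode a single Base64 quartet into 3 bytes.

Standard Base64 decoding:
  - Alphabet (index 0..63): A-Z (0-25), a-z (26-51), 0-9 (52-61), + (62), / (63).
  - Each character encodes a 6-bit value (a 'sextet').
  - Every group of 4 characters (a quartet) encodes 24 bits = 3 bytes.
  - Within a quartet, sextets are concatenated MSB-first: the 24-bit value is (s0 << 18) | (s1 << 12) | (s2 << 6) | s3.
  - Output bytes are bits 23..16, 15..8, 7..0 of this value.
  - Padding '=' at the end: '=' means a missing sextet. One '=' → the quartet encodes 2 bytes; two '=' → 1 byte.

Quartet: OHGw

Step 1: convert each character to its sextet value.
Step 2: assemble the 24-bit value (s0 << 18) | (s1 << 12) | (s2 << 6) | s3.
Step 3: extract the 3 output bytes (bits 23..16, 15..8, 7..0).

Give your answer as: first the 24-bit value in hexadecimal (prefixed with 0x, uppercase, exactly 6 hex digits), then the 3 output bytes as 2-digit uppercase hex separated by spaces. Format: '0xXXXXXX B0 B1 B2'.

Answer: 0x3871B0 38 71 B0

Derivation:
Sextets: O=14, H=7, G=6, w=48
24-bit: (14<<18) | (7<<12) | (6<<6) | 48
      = 0x380000 | 0x007000 | 0x000180 | 0x000030
      = 0x3871B0
Bytes: (v>>16)&0xFF=38, (v>>8)&0xFF=71, v&0xFF=B0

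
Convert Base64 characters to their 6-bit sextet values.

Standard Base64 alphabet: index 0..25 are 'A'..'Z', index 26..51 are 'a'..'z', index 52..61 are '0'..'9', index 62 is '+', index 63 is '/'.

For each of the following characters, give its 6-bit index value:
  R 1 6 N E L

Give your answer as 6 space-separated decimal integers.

'R': A..Z range, ord('R') − ord('A') = 17
'1': 0..9 range, 52 + ord('1') − ord('0') = 53
'6': 0..9 range, 52 + ord('6') − ord('0') = 58
'N': A..Z range, ord('N') − ord('A') = 13
'E': A..Z range, ord('E') − ord('A') = 4
'L': A..Z range, ord('L') − ord('A') = 11

Answer: 17 53 58 13 4 11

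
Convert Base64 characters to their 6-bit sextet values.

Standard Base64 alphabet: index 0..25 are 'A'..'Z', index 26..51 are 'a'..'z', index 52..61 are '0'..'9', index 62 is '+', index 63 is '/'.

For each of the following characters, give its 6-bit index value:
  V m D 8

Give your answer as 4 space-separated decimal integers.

Answer: 21 38 3 60

Derivation:
'V': A..Z range, ord('V') − ord('A') = 21
'm': a..z range, 26 + ord('m') − ord('a') = 38
'D': A..Z range, ord('D') − ord('A') = 3
'8': 0..9 range, 52 + ord('8') − ord('0') = 60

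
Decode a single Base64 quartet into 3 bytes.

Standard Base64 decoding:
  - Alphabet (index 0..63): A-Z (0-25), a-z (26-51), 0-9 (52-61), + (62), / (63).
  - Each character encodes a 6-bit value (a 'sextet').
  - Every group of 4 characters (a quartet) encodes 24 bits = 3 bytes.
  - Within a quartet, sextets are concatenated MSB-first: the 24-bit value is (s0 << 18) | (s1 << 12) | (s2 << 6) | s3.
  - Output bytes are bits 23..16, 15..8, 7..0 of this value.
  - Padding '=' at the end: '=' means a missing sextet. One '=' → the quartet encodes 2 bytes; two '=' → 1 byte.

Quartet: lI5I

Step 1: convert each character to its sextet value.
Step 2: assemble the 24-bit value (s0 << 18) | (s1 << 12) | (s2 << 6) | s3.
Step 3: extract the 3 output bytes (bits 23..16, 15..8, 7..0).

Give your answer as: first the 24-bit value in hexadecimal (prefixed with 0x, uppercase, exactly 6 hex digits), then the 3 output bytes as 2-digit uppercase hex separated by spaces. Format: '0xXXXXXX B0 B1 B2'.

Answer: 0x948E48 94 8E 48

Derivation:
Sextets: l=37, I=8, 5=57, I=8
24-bit: (37<<18) | (8<<12) | (57<<6) | 8
      = 0x940000 | 0x008000 | 0x000E40 | 0x000008
      = 0x948E48
Bytes: (v>>16)&0xFF=94, (v>>8)&0xFF=8E, v&0xFF=48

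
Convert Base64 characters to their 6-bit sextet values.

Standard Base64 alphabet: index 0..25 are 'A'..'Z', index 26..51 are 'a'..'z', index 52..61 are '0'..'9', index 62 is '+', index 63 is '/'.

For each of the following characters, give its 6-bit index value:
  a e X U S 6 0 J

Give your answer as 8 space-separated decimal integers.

'a': a..z range, 26 + ord('a') − ord('a') = 26
'e': a..z range, 26 + ord('e') − ord('a') = 30
'X': A..Z range, ord('X') − ord('A') = 23
'U': A..Z range, ord('U') − ord('A') = 20
'S': A..Z range, ord('S') − ord('A') = 18
'6': 0..9 range, 52 + ord('6') − ord('0') = 58
'0': 0..9 range, 52 + ord('0') − ord('0') = 52
'J': A..Z range, ord('J') − ord('A') = 9

Answer: 26 30 23 20 18 58 52 9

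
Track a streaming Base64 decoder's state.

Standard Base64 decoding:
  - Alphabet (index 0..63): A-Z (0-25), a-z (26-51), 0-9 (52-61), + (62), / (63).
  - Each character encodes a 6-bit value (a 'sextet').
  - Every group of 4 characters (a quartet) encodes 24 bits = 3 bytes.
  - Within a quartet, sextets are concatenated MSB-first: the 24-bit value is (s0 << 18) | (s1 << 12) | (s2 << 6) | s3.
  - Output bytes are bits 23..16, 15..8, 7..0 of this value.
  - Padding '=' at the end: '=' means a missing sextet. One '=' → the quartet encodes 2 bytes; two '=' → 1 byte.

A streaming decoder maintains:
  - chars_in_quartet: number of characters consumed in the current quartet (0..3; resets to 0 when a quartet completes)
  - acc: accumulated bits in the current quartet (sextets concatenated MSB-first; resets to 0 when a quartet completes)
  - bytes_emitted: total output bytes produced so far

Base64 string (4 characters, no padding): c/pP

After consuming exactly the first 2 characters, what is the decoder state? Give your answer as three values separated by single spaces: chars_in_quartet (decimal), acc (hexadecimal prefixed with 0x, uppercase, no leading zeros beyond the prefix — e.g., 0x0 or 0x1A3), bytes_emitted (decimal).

After char 0 ('c'=28): chars_in_quartet=1 acc=0x1C bytes_emitted=0
After char 1 ('/'=63): chars_in_quartet=2 acc=0x73F bytes_emitted=0

Answer: 2 0x73F 0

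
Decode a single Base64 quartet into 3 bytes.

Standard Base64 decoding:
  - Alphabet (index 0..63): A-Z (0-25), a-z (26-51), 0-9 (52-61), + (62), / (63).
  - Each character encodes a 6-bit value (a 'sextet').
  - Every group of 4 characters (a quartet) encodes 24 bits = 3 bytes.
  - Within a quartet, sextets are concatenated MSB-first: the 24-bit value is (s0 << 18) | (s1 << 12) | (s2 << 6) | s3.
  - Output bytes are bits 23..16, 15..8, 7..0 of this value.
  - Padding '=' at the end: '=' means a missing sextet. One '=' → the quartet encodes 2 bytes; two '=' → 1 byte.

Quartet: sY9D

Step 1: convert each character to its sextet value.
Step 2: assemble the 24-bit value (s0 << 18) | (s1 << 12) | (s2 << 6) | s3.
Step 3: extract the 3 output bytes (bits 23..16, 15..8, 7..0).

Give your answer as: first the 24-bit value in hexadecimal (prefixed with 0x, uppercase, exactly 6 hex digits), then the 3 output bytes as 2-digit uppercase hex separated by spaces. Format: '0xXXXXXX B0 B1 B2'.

Sextets: s=44, Y=24, 9=61, D=3
24-bit: (44<<18) | (24<<12) | (61<<6) | 3
      = 0xB00000 | 0x018000 | 0x000F40 | 0x000003
      = 0xB18F43
Bytes: (v>>16)&0xFF=B1, (v>>8)&0xFF=8F, v&0xFF=43

Answer: 0xB18F43 B1 8F 43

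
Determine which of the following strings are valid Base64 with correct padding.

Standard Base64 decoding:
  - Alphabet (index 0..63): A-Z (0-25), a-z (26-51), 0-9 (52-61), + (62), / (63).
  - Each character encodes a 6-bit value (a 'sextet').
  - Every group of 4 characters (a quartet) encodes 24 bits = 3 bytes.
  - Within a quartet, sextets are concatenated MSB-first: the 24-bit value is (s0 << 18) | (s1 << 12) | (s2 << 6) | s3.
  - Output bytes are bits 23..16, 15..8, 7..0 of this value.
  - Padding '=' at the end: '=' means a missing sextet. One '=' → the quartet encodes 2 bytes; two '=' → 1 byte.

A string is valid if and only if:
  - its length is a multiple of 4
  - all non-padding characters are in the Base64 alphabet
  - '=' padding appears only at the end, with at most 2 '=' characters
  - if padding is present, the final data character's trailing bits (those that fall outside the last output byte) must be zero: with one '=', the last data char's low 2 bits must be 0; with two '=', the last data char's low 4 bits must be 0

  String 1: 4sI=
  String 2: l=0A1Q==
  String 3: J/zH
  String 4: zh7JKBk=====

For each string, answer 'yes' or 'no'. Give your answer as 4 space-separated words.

Answer: yes no yes no

Derivation:
String 1: '4sI=' → valid
String 2: 'l=0A1Q==' → invalid (bad char(s): ['=']; '=' in middle)
String 3: 'J/zH' → valid
String 4: 'zh7JKBk=====' → invalid (5 pad chars (max 2))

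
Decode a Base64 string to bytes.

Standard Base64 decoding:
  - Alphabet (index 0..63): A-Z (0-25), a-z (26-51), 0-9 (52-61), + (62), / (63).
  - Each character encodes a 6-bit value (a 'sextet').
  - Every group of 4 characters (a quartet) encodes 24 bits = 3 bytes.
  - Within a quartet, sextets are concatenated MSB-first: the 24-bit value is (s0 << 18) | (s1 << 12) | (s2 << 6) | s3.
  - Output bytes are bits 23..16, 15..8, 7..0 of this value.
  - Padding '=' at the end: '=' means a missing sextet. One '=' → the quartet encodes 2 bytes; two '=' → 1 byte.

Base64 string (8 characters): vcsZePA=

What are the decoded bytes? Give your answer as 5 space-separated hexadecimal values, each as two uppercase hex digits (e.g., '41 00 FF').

After char 0 ('v'=47): chars_in_quartet=1 acc=0x2F bytes_emitted=0
After char 1 ('c'=28): chars_in_quartet=2 acc=0xBDC bytes_emitted=0
After char 2 ('s'=44): chars_in_quartet=3 acc=0x2F72C bytes_emitted=0
After char 3 ('Z'=25): chars_in_quartet=4 acc=0xBDCB19 -> emit BD CB 19, reset; bytes_emitted=3
After char 4 ('e'=30): chars_in_quartet=1 acc=0x1E bytes_emitted=3
After char 5 ('P'=15): chars_in_quartet=2 acc=0x78F bytes_emitted=3
After char 6 ('A'=0): chars_in_quartet=3 acc=0x1E3C0 bytes_emitted=3
Padding '=': partial quartet acc=0x1E3C0 -> emit 78 F0; bytes_emitted=5

Answer: BD CB 19 78 F0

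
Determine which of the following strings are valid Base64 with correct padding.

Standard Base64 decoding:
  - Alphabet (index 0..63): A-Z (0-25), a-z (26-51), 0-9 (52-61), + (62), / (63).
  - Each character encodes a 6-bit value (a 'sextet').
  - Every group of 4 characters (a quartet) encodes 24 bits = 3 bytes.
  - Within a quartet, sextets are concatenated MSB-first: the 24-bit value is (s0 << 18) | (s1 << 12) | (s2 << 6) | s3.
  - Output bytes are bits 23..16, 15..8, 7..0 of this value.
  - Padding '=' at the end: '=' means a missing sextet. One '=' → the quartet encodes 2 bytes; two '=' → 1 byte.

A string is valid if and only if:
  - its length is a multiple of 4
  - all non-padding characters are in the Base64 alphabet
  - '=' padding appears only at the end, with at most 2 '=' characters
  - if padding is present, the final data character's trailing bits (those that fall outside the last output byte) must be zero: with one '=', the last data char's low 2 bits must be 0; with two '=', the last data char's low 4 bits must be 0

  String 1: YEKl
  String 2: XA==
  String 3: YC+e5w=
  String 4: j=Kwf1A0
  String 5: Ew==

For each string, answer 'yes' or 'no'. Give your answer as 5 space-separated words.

Answer: yes yes no no yes

Derivation:
String 1: 'YEKl' → valid
String 2: 'XA==' → valid
String 3: 'YC+e5w=' → invalid (len=7 not mult of 4)
String 4: 'j=Kwf1A0' → invalid (bad char(s): ['=']; '=' in middle)
String 5: 'Ew==' → valid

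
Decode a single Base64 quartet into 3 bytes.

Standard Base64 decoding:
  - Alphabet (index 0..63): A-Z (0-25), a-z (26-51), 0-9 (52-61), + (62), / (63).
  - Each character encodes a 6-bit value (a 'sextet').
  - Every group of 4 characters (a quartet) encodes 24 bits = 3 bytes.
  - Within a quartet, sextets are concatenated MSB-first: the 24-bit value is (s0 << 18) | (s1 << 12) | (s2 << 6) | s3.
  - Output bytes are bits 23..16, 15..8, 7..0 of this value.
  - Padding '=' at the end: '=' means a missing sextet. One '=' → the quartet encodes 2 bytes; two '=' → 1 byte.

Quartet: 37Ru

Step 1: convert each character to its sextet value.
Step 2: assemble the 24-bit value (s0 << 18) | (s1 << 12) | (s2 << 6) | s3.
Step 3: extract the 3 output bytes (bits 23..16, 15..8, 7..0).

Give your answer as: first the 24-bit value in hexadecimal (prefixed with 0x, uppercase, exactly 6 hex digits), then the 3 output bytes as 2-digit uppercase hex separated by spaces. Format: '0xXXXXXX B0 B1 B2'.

Sextets: 3=55, 7=59, R=17, u=46
24-bit: (55<<18) | (59<<12) | (17<<6) | 46
      = 0xDC0000 | 0x03B000 | 0x000440 | 0x00002E
      = 0xDFB46E
Bytes: (v>>16)&0xFF=DF, (v>>8)&0xFF=B4, v&0xFF=6E

Answer: 0xDFB46E DF B4 6E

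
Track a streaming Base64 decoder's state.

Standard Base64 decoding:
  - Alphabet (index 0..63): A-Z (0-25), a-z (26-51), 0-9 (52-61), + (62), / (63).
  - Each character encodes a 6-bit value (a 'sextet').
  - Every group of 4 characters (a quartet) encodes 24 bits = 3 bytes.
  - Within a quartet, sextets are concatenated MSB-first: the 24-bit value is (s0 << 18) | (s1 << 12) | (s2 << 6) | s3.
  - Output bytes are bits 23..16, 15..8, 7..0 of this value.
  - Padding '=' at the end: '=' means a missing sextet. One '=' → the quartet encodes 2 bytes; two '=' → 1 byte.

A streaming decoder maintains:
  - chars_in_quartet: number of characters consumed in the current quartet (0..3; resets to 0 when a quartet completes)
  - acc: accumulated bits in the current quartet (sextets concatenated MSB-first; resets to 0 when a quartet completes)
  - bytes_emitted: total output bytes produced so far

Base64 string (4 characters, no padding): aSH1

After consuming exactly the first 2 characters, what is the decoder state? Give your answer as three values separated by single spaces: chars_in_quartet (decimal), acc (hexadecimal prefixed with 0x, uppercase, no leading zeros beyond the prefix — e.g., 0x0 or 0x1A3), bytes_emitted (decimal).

Answer: 2 0x692 0

Derivation:
After char 0 ('a'=26): chars_in_quartet=1 acc=0x1A bytes_emitted=0
After char 1 ('S'=18): chars_in_quartet=2 acc=0x692 bytes_emitted=0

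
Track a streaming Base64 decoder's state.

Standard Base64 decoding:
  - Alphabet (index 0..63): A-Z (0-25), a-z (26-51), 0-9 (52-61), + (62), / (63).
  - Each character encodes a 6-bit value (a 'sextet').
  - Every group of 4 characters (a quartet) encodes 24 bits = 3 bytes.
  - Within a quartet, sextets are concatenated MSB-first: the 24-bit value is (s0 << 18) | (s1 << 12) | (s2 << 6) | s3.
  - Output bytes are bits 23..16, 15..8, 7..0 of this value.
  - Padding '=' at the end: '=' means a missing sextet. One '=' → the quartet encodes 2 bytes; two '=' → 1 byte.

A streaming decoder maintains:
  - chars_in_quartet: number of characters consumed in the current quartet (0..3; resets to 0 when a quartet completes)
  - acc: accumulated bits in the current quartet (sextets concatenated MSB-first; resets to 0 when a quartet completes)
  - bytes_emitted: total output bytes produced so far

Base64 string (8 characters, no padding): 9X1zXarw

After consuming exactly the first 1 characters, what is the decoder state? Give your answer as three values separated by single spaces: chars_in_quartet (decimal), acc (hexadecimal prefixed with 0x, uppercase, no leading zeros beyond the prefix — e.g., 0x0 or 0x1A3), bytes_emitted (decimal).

After char 0 ('9'=61): chars_in_quartet=1 acc=0x3D bytes_emitted=0

Answer: 1 0x3D 0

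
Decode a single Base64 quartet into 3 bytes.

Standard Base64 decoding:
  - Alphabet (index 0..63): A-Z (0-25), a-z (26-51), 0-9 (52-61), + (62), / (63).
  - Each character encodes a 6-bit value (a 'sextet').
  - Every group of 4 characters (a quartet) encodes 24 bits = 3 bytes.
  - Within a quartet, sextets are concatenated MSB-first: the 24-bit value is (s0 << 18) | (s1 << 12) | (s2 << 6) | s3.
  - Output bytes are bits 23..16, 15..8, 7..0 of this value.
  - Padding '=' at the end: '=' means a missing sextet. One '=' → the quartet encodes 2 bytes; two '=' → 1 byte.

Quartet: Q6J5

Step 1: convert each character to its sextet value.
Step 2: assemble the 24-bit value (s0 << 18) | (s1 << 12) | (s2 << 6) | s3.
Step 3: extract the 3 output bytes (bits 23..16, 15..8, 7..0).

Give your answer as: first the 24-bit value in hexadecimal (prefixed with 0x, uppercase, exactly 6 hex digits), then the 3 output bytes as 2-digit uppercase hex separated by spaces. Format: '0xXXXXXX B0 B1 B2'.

Answer: 0x43A279 43 A2 79

Derivation:
Sextets: Q=16, 6=58, J=9, 5=57
24-bit: (16<<18) | (58<<12) | (9<<6) | 57
      = 0x400000 | 0x03A000 | 0x000240 | 0x000039
      = 0x43A279
Bytes: (v>>16)&0xFF=43, (v>>8)&0xFF=A2, v&0xFF=79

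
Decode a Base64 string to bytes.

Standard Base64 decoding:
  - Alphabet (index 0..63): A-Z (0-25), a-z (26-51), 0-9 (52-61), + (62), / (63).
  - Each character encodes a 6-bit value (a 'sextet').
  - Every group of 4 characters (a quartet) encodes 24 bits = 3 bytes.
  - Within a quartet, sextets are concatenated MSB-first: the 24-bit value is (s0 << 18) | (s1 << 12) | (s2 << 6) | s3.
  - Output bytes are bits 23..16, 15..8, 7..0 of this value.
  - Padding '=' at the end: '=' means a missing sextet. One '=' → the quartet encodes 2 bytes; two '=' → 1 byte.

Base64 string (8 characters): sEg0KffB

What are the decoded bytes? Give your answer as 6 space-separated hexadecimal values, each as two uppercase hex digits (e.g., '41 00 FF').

After char 0 ('s'=44): chars_in_quartet=1 acc=0x2C bytes_emitted=0
After char 1 ('E'=4): chars_in_quartet=2 acc=0xB04 bytes_emitted=0
After char 2 ('g'=32): chars_in_quartet=3 acc=0x2C120 bytes_emitted=0
After char 3 ('0'=52): chars_in_quartet=4 acc=0xB04834 -> emit B0 48 34, reset; bytes_emitted=3
After char 4 ('K'=10): chars_in_quartet=1 acc=0xA bytes_emitted=3
After char 5 ('f'=31): chars_in_quartet=2 acc=0x29F bytes_emitted=3
After char 6 ('f'=31): chars_in_quartet=3 acc=0xA7DF bytes_emitted=3
After char 7 ('B'=1): chars_in_quartet=4 acc=0x29F7C1 -> emit 29 F7 C1, reset; bytes_emitted=6

Answer: B0 48 34 29 F7 C1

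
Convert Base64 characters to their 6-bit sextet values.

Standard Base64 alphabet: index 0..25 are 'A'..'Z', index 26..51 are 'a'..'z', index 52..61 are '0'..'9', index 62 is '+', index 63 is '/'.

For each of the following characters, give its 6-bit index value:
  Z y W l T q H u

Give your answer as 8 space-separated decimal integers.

'Z': A..Z range, ord('Z') − ord('A') = 25
'y': a..z range, 26 + ord('y') − ord('a') = 50
'W': A..Z range, ord('W') − ord('A') = 22
'l': a..z range, 26 + ord('l') − ord('a') = 37
'T': A..Z range, ord('T') − ord('A') = 19
'q': a..z range, 26 + ord('q') − ord('a') = 42
'H': A..Z range, ord('H') − ord('A') = 7
'u': a..z range, 26 + ord('u') − ord('a') = 46

Answer: 25 50 22 37 19 42 7 46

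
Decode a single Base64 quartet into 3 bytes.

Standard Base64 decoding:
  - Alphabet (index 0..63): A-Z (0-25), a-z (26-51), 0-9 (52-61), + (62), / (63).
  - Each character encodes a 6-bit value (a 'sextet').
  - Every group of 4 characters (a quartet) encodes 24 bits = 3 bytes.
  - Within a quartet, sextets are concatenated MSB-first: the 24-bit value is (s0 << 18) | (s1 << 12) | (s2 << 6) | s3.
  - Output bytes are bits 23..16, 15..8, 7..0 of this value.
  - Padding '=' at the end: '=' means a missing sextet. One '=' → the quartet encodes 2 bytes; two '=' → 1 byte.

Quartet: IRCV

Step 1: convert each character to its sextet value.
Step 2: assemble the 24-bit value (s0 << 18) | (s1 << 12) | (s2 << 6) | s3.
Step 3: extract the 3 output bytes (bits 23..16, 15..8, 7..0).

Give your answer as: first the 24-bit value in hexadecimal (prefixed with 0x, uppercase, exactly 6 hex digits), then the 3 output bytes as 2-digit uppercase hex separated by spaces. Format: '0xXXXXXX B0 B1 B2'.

Answer: 0x211095 21 10 95

Derivation:
Sextets: I=8, R=17, C=2, V=21
24-bit: (8<<18) | (17<<12) | (2<<6) | 21
      = 0x200000 | 0x011000 | 0x000080 | 0x000015
      = 0x211095
Bytes: (v>>16)&0xFF=21, (v>>8)&0xFF=10, v&0xFF=95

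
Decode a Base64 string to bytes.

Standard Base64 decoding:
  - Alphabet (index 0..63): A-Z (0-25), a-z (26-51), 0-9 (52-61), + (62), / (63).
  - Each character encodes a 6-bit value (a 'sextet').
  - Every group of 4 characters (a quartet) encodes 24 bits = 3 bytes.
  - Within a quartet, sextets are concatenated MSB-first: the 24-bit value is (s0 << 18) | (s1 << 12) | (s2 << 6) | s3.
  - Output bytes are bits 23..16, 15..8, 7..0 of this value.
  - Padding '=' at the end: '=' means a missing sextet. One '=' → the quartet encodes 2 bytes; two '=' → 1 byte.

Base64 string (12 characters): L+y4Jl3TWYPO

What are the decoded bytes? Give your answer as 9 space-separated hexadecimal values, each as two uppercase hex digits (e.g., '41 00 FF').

After char 0 ('L'=11): chars_in_quartet=1 acc=0xB bytes_emitted=0
After char 1 ('+'=62): chars_in_quartet=2 acc=0x2FE bytes_emitted=0
After char 2 ('y'=50): chars_in_quartet=3 acc=0xBFB2 bytes_emitted=0
After char 3 ('4'=56): chars_in_quartet=4 acc=0x2FECB8 -> emit 2F EC B8, reset; bytes_emitted=3
After char 4 ('J'=9): chars_in_quartet=1 acc=0x9 bytes_emitted=3
After char 5 ('l'=37): chars_in_quartet=2 acc=0x265 bytes_emitted=3
After char 6 ('3'=55): chars_in_quartet=3 acc=0x9977 bytes_emitted=3
After char 7 ('T'=19): chars_in_quartet=4 acc=0x265DD3 -> emit 26 5D D3, reset; bytes_emitted=6
After char 8 ('W'=22): chars_in_quartet=1 acc=0x16 bytes_emitted=6
After char 9 ('Y'=24): chars_in_quartet=2 acc=0x598 bytes_emitted=6
After char 10 ('P'=15): chars_in_quartet=3 acc=0x1660F bytes_emitted=6
After char 11 ('O'=14): chars_in_quartet=4 acc=0x5983CE -> emit 59 83 CE, reset; bytes_emitted=9

Answer: 2F EC B8 26 5D D3 59 83 CE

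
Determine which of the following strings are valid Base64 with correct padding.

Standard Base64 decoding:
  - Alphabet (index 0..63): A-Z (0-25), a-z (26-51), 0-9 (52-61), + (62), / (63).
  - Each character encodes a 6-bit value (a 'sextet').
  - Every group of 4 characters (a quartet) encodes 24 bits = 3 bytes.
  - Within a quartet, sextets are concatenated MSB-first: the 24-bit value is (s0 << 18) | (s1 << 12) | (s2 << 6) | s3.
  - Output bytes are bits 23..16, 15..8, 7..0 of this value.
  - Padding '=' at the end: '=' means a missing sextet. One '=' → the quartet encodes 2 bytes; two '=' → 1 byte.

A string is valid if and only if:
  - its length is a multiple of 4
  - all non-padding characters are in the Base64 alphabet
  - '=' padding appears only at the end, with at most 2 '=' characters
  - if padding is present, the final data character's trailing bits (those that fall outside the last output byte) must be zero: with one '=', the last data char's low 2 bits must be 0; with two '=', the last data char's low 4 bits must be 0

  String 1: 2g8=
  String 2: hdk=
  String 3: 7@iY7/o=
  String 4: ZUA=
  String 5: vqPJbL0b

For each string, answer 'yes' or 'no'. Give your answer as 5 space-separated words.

String 1: '2g8=' → valid
String 2: 'hdk=' → valid
String 3: '7@iY7/o=' → invalid (bad char(s): ['@'])
String 4: 'ZUA=' → valid
String 5: 'vqPJbL0b' → valid

Answer: yes yes no yes yes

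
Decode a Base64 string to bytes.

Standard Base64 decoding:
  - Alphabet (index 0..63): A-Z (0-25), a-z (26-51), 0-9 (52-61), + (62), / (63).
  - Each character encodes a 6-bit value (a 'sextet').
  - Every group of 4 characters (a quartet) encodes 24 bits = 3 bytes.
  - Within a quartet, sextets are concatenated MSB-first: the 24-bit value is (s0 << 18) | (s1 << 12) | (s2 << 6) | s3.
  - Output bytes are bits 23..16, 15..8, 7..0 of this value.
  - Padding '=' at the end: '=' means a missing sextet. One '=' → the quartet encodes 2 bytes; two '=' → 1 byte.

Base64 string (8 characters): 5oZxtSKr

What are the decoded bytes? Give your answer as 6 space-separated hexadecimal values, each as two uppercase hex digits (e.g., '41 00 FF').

Answer: E6 86 71 B5 22 AB

Derivation:
After char 0 ('5'=57): chars_in_quartet=1 acc=0x39 bytes_emitted=0
After char 1 ('o'=40): chars_in_quartet=2 acc=0xE68 bytes_emitted=0
After char 2 ('Z'=25): chars_in_quartet=3 acc=0x39A19 bytes_emitted=0
After char 3 ('x'=49): chars_in_quartet=4 acc=0xE68671 -> emit E6 86 71, reset; bytes_emitted=3
After char 4 ('t'=45): chars_in_quartet=1 acc=0x2D bytes_emitted=3
After char 5 ('S'=18): chars_in_quartet=2 acc=0xB52 bytes_emitted=3
After char 6 ('K'=10): chars_in_quartet=3 acc=0x2D48A bytes_emitted=3
After char 7 ('r'=43): chars_in_quartet=4 acc=0xB522AB -> emit B5 22 AB, reset; bytes_emitted=6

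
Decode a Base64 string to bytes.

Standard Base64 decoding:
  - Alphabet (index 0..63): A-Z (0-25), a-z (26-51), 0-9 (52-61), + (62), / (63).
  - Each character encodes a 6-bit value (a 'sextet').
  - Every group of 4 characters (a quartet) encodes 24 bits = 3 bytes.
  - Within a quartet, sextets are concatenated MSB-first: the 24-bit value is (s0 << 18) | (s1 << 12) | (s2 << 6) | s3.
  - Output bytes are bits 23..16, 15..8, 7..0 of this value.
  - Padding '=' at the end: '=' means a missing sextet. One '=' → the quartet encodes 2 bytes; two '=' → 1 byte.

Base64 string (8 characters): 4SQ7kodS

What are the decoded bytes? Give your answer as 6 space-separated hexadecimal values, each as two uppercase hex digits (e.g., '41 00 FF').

After char 0 ('4'=56): chars_in_quartet=1 acc=0x38 bytes_emitted=0
After char 1 ('S'=18): chars_in_quartet=2 acc=0xE12 bytes_emitted=0
After char 2 ('Q'=16): chars_in_quartet=3 acc=0x38490 bytes_emitted=0
After char 3 ('7'=59): chars_in_quartet=4 acc=0xE1243B -> emit E1 24 3B, reset; bytes_emitted=3
After char 4 ('k'=36): chars_in_quartet=1 acc=0x24 bytes_emitted=3
After char 5 ('o'=40): chars_in_quartet=2 acc=0x928 bytes_emitted=3
After char 6 ('d'=29): chars_in_quartet=3 acc=0x24A1D bytes_emitted=3
After char 7 ('S'=18): chars_in_quartet=4 acc=0x928752 -> emit 92 87 52, reset; bytes_emitted=6

Answer: E1 24 3B 92 87 52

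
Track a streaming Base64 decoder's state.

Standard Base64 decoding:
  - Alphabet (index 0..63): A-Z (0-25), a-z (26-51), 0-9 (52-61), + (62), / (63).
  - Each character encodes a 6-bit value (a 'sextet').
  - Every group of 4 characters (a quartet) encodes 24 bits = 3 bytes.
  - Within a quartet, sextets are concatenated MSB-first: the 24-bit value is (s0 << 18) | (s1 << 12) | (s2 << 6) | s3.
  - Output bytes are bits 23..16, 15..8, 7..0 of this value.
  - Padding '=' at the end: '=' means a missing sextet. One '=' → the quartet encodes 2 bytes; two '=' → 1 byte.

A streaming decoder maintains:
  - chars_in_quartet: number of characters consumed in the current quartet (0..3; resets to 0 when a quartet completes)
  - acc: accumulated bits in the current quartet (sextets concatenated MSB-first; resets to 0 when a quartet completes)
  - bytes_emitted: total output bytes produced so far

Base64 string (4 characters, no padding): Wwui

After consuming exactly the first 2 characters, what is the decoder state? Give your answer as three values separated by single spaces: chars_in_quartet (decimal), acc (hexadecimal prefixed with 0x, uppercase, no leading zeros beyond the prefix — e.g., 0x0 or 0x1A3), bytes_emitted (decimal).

After char 0 ('W'=22): chars_in_quartet=1 acc=0x16 bytes_emitted=0
After char 1 ('w'=48): chars_in_quartet=2 acc=0x5B0 bytes_emitted=0

Answer: 2 0x5B0 0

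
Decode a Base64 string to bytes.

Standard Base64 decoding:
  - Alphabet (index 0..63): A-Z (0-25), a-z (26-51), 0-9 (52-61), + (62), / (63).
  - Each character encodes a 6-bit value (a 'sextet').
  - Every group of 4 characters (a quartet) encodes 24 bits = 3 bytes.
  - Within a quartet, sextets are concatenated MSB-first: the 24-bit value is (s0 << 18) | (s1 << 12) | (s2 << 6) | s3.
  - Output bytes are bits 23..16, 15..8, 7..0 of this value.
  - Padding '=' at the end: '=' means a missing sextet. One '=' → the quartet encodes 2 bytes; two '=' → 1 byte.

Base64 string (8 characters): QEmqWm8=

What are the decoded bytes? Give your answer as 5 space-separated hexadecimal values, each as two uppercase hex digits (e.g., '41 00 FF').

After char 0 ('Q'=16): chars_in_quartet=1 acc=0x10 bytes_emitted=0
After char 1 ('E'=4): chars_in_quartet=2 acc=0x404 bytes_emitted=0
After char 2 ('m'=38): chars_in_quartet=3 acc=0x10126 bytes_emitted=0
After char 3 ('q'=42): chars_in_quartet=4 acc=0x4049AA -> emit 40 49 AA, reset; bytes_emitted=3
After char 4 ('W'=22): chars_in_quartet=1 acc=0x16 bytes_emitted=3
After char 5 ('m'=38): chars_in_quartet=2 acc=0x5A6 bytes_emitted=3
After char 6 ('8'=60): chars_in_quartet=3 acc=0x169BC bytes_emitted=3
Padding '=': partial quartet acc=0x169BC -> emit 5A 6F; bytes_emitted=5

Answer: 40 49 AA 5A 6F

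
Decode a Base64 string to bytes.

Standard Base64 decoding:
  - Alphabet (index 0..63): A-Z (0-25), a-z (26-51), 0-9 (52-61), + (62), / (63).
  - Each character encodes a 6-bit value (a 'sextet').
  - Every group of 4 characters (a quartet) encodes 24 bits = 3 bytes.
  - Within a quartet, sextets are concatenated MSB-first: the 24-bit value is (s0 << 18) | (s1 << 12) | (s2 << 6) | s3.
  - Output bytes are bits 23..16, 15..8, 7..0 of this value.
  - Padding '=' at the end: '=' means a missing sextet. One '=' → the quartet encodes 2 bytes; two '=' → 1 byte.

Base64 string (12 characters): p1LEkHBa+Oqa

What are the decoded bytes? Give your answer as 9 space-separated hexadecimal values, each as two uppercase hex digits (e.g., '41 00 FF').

Answer: A7 52 C4 90 70 5A F8 EA 9A

Derivation:
After char 0 ('p'=41): chars_in_quartet=1 acc=0x29 bytes_emitted=0
After char 1 ('1'=53): chars_in_quartet=2 acc=0xA75 bytes_emitted=0
After char 2 ('L'=11): chars_in_quartet=3 acc=0x29D4B bytes_emitted=0
After char 3 ('E'=4): chars_in_quartet=4 acc=0xA752C4 -> emit A7 52 C4, reset; bytes_emitted=3
After char 4 ('k'=36): chars_in_quartet=1 acc=0x24 bytes_emitted=3
After char 5 ('H'=7): chars_in_quartet=2 acc=0x907 bytes_emitted=3
After char 6 ('B'=1): chars_in_quartet=3 acc=0x241C1 bytes_emitted=3
After char 7 ('a'=26): chars_in_quartet=4 acc=0x90705A -> emit 90 70 5A, reset; bytes_emitted=6
After char 8 ('+'=62): chars_in_quartet=1 acc=0x3E bytes_emitted=6
After char 9 ('O'=14): chars_in_quartet=2 acc=0xF8E bytes_emitted=6
After char 10 ('q'=42): chars_in_quartet=3 acc=0x3E3AA bytes_emitted=6
After char 11 ('a'=26): chars_in_quartet=4 acc=0xF8EA9A -> emit F8 EA 9A, reset; bytes_emitted=9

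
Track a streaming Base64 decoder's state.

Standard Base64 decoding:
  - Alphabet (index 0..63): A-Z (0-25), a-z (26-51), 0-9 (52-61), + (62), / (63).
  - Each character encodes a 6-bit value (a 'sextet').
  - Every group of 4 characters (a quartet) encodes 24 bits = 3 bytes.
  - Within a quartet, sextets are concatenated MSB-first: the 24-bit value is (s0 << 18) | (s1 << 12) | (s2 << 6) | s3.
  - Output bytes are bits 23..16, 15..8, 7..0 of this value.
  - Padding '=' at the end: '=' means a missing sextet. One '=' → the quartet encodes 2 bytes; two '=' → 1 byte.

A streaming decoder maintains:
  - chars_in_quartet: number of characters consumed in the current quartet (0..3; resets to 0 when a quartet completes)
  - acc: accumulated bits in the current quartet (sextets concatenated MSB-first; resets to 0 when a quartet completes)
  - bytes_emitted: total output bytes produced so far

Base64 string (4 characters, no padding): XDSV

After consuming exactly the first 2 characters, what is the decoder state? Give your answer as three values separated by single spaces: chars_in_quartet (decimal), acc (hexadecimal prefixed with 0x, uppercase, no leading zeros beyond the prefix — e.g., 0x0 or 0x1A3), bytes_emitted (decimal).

Answer: 2 0x5C3 0

Derivation:
After char 0 ('X'=23): chars_in_quartet=1 acc=0x17 bytes_emitted=0
After char 1 ('D'=3): chars_in_quartet=2 acc=0x5C3 bytes_emitted=0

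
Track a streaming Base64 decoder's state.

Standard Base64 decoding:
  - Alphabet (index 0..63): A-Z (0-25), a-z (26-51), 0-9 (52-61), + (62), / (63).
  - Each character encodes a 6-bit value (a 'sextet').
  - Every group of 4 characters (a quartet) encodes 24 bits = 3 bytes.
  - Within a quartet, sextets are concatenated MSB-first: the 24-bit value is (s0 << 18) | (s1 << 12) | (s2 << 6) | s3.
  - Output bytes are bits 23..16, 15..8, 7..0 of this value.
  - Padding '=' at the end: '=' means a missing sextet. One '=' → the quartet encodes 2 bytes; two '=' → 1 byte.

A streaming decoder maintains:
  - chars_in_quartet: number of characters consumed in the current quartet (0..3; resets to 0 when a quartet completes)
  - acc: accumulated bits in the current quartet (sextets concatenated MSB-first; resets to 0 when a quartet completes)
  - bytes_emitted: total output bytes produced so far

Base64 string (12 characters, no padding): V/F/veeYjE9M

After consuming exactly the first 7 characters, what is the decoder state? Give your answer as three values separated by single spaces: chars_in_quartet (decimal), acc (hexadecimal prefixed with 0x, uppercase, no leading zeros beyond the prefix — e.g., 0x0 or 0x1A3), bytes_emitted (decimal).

Answer: 3 0x2F79E 3

Derivation:
After char 0 ('V'=21): chars_in_quartet=1 acc=0x15 bytes_emitted=0
After char 1 ('/'=63): chars_in_quartet=2 acc=0x57F bytes_emitted=0
After char 2 ('F'=5): chars_in_quartet=3 acc=0x15FC5 bytes_emitted=0
After char 3 ('/'=63): chars_in_quartet=4 acc=0x57F17F -> emit 57 F1 7F, reset; bytes_emitted=3
After char 4 ('v'=47): chars_in_quartet=1 acc=0x2F bytes_emitted=3
After char 5 ('e'=30): chars_in_quartet=2 acc=0xBDE bytes_emitted=3
After char 6 ('e'=30): chars_in_quartet=3 acc=0x2F79E bytes_emitted=3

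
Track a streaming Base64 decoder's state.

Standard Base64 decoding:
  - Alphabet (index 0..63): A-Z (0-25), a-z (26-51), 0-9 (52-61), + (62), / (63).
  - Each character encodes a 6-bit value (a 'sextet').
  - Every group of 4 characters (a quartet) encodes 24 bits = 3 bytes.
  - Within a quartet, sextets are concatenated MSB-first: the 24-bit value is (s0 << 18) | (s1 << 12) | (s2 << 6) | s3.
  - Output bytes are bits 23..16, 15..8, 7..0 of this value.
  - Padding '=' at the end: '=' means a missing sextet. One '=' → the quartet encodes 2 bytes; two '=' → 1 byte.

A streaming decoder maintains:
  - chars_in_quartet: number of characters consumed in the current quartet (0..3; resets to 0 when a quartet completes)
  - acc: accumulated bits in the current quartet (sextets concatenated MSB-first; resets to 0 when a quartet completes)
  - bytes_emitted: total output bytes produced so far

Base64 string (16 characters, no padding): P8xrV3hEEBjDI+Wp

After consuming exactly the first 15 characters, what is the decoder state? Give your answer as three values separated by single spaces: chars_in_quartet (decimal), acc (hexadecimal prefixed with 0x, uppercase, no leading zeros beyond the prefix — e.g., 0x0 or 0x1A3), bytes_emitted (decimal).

Answer: 3 0x8F96 9

Derivation:
After char 0 ('P'=15): chars_in_quartet=1 acc=0xF bytes_emitted=0
After char 1 ('8'=60): chars_in_quartet=2 acc=0x3FC bytes_emitted=0
After char 2 ('x'=49): chars_in_quartet=3 acc=0xFF31 bytes_emitted=0
After char 3 ('r'=43): chars_in_quartet=4 acc=0x3FCC6B -> emit 3F CC 6B, reset; bytes_emitted=3
After char 4 ('V'=21): chars_in_quartet=1 acc=0x15 bytes_emitted=3
After char 5 ('3'=55): chars_in_quartet=2 acc=0x577 bytes_emitted=3
After char 6 ('h'=33): chars_in_quartet=3 acc=0x15DE1 bytes_emitted=3
After char 7 ('E'=4): chars_in_quartet=4 acc=0x577844 -> emit 57 78 44, reset; bytes_emitted=6
After char 8 ('E'=4): chars_in_quartet=1 acc=0x4 bytes_emitted=6
After char 9 ('B'=1): chars_in_quartet=2 acc=0x101 bytes_emitted=6
After char 10 ('j'=35): chars_in_quartet=3 acc=0x4063 bytes_emitted=6
After char 11 ('D'=3): chars_in_quartet=4 acc=0x1018C3 -> emit 10 18 C3, reset; bytes_emitted=9
After char 12 ('I'=8): chars_in_quartet=1 acc=0x8 bytes_emitted=9
After char 13 ('+'=62): chars_in_quartet=2 acc=0x23E bytes_emitted=9
After char 14 ('W'=22): chars_in_quartet=3 acc=0x8F96 bytes_emitted=9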